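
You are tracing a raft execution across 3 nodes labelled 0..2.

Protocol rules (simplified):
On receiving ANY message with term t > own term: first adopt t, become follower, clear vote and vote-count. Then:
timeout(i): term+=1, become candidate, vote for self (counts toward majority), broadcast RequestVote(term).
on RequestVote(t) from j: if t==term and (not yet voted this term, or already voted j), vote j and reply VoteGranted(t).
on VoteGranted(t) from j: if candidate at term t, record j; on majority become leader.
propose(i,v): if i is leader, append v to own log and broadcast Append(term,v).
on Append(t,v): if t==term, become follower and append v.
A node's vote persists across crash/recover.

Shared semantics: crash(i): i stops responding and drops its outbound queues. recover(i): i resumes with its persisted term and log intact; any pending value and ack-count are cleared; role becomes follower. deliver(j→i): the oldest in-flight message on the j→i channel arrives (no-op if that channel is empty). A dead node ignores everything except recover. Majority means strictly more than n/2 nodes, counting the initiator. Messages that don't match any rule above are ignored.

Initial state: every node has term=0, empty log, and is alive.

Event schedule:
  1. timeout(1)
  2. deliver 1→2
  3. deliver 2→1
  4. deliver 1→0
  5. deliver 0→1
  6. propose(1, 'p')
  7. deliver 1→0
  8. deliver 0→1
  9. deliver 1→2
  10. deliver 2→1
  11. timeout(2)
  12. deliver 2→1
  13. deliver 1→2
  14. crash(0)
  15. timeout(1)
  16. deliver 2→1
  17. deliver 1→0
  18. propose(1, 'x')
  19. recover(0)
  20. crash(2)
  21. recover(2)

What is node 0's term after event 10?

step 1 timeout(1): 1={cand,t=1,log=-}
step 2 deliver 1→2: 2={foll,t=1,log=-}
step 3 deliver 2→1: 1={lead,t=1,log=-}
step 4 deliver 1→0: 0={foll,t=1,log=-}
step 5 deliver 0→1: —
step 6 propose(1,'p'): 1={lead,t=1,log=p}
step 7 deliver 1→0: 0={foll,t=1,log=p}
step 8 deliver 0→1: —
step 9 deliver 1→2: 2={foll,t=1,log=p}
step 10 deliver 2→1: —

1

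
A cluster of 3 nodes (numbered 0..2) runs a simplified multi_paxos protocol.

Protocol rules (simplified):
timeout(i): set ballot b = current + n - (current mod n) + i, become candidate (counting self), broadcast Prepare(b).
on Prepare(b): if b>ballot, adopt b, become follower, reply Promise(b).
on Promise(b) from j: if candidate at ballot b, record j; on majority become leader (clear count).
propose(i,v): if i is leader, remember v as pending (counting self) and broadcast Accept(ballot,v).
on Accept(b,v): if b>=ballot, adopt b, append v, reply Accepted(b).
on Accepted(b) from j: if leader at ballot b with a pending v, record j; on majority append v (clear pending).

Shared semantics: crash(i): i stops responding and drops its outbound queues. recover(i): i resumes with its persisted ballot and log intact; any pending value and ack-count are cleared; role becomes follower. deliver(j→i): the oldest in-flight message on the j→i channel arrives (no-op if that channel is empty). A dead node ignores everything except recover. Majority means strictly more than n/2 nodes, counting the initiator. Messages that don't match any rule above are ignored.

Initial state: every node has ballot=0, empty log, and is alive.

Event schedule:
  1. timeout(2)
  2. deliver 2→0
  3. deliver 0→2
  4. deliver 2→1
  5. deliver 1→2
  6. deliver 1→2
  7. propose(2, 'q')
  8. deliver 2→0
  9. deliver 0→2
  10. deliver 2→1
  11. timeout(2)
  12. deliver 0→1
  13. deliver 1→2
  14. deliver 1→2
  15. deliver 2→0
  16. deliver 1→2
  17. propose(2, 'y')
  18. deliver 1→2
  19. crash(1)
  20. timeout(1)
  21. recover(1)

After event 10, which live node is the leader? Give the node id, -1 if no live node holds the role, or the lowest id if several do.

2

[1] timeout(2) → N2(cand b5 [-])
[2] deliver 2→0 → N0(foll b5 [-])
[3] deliver 0→2 → N2(lead b5 [-])
[4] deliver 2→1 → N1(foll b5 [-])
[5] deliver 1→2 → ∅
[6] deliver 1→2 → ∅
[7] propose(2,'q') → ∅
[8] deliver 2→0 → N0(foll b5 [q])
[9] deliver 0→2 → N2(lead b5 [q])
[10] deliver 2→1 → N1(foll b5 [q])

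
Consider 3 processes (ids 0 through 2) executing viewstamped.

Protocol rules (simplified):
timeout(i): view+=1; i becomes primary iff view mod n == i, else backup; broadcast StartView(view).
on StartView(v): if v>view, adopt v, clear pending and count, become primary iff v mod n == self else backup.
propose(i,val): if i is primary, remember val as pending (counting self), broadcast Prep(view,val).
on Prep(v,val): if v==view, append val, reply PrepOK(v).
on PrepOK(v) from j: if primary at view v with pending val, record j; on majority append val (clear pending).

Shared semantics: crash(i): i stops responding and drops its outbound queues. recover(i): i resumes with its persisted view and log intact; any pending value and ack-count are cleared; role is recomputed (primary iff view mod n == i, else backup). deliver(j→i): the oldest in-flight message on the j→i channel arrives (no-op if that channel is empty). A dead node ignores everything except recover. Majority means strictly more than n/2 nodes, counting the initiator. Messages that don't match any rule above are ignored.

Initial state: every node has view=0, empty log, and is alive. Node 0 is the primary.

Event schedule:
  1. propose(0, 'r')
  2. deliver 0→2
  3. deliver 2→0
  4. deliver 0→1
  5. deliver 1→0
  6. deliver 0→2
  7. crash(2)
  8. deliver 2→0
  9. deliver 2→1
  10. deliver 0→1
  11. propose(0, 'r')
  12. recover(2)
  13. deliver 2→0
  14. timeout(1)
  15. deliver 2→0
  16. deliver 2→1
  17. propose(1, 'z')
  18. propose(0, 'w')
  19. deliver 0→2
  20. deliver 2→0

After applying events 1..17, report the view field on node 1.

1

after 1 — propose(0,'r'): ·
after 2 — deliver 0→2: n2:back/v0/[r]
after 3 — deliver 2→0: n0:prim/v0/[r]
after 4 — deliver 0→1: n1:back/v0/[r]
after 5 — deliver 1→0: ·
after 6 — deliver 0→2: ·
after 7 — crash(2): n2:✗back/v0/[r]
after 8 — deliver 2→0: ·
after 9 — deliver 2→1: ·
after 10 — deliver 0→1: ·
after 11 — propose(0,'r'): ·
after 12 — recover(2): n2:back/v0/[r]
after 13 — deliver 2→0: ·
after 14 — timeout(1): n1:prim/v1/[r]
after 15 — deliver 2→0: ·
after 16 — deliver 2→1: ·
after 17 — propose(1,'z'): ·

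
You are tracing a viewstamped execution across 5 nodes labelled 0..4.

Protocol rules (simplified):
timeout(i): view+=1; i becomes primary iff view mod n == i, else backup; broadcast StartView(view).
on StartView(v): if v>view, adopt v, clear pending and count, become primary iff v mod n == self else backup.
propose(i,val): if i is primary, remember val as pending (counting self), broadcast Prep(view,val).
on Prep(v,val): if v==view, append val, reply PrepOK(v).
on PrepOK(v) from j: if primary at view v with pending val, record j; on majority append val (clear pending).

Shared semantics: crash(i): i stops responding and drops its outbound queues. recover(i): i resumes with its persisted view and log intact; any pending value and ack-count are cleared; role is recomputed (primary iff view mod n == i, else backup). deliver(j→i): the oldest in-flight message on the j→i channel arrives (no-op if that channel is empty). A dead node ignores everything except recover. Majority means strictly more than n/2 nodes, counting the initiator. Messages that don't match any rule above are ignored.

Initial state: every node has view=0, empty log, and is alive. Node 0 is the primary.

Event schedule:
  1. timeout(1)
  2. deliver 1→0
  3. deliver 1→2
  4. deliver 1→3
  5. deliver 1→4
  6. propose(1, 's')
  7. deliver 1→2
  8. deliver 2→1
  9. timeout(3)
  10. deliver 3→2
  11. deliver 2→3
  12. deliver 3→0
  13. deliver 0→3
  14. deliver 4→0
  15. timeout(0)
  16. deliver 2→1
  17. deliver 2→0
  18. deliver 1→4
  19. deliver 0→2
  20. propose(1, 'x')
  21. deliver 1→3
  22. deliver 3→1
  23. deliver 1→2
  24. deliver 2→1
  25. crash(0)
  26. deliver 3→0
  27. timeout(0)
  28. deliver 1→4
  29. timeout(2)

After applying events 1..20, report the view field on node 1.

1. timeout(1):  <1:prim v1 ->
2. deliver 1→0:  <0:back v1 ->
3. deliver 1→2:  <2:back v1 ->
4. deliver 1→3:  <3:back v1 ->
5. deliver 1→4:  <4:back v1 ->
6. propose(1,'s'):  nop
7. deliver 1→2:  <2:back v1 s>
8. deliver 2→1:  nop
9. timeout(3):  <3:back v2 ->
10. deliver 3→2:  <2:prim v2 s>
11. deliver 2→3:  nop
12. deliver 3→0:  <0:back v2 ->
13. deliver 0→3:  nop
14. deliver 4→0:  nop
15. timeout(0):  <0:back v3 ->
16. deliver 2→1:  nop
17. deliver 2→0:  nop
18. deliver 1→4:  <4:back v1 s>
19. deliver 0→2:  <2:back v3 s>
20. propose(1,'x'):  nop

1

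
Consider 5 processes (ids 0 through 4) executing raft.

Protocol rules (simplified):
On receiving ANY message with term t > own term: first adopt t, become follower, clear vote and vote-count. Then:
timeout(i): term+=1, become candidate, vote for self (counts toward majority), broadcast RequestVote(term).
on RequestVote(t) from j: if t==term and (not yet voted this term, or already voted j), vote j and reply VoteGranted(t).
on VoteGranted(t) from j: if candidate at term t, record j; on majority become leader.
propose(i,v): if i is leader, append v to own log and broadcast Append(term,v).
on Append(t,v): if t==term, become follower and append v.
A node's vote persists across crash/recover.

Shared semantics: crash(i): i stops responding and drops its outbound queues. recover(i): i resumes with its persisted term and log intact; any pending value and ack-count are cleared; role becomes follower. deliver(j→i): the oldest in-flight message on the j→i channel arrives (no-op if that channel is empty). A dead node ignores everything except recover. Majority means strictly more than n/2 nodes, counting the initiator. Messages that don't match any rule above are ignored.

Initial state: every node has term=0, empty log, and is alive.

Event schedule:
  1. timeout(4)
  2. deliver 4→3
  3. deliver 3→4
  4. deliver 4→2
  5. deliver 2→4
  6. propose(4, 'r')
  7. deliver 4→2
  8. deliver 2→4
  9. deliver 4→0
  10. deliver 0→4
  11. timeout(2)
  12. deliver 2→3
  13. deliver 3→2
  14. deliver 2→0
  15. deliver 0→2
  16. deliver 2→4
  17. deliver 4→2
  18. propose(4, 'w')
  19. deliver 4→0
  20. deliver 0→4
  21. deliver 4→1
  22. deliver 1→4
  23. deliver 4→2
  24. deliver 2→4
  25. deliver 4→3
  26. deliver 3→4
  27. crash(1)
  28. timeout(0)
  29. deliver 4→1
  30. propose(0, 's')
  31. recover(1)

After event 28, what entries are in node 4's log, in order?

after 1 — timeout(4): n4:cand/t1/[-]
after 2 — deliver 4→3: n3:foll/t1/[-]
after 3 — deliver 3→4: ·
after 4 — deliver 4→2: n2:foll/t1/[-]
after 5 — deliver 2→4: n4:lead/t1/[-]
after 6 — propose(4,'r'): n4:lead/t1/[r]
after 7 — deliver 4→2: n2:foll/t1/[r]
after 8 — deliver 2→4: ·
after 9 — deliver 4→0: n0:foll/t1/[-]
after 10 — deliver 0→4: ·
after 11 — timeout(2): n2:cand/t2/[r]
after 12 — deliver 2→3: n3:foll/t2/[-]
after 13 — deliver 3→2: ·
after 14 — deliver 2→0: n0:foll/t2/[-]
after 15 — deliver 0→2: n2:lead/t2/[r]
after 16 — deliver 2→4: n4:foll/t2/[r]
after 17 — deliver 4→2: ·
after 18 — propose(4,'w'): ·
after 19 — deliver 4→0: ·
after 20 — deliver 0→4: ·
after 21 — deliver 4→1: n1:foll/t1/[-]
after 22 — deliver 1→4: ·
after 23 — deliver 4→2: ·
after 24 — deliver 2→4: ·
after 25 — deliver 4→3: ·
after 26 — deliver 3→4: ·
after 27 — crash(1): n1:✗foll/t1/[-]
after 28 — timeout(0): n0:cand/t3/[-]

r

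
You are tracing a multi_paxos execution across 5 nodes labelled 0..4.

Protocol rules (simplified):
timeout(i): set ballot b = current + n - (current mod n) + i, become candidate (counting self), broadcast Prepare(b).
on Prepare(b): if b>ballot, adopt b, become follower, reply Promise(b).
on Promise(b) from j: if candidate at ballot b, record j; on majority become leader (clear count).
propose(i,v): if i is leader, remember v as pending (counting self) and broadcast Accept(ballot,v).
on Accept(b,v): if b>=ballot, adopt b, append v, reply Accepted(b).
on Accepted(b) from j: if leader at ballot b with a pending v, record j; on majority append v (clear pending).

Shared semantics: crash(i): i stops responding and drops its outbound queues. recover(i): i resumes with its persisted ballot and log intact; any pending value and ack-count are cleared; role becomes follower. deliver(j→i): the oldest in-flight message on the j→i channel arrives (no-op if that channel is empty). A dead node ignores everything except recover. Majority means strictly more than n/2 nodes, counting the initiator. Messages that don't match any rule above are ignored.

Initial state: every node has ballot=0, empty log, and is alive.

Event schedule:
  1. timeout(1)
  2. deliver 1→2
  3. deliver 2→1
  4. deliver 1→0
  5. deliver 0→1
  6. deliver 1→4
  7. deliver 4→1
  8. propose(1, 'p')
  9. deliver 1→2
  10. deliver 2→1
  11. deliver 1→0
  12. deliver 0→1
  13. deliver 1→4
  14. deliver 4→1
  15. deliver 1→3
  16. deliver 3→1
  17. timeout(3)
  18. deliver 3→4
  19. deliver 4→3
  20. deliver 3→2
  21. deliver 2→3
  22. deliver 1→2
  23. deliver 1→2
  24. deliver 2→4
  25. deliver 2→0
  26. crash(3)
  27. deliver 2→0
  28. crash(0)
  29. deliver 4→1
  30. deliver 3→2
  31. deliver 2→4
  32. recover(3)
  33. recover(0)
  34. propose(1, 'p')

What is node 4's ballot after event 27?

step 1 timeout(1): 1={cand,b=6,log=-}
step 2 deliver 1→2: 2={foll,b=6,log=-}
step 3 deliver 2→1: —
step 4 deliver 1→0: 0={foll,b=6,log=-}
step 5 deliver 0→1: 1={lead,b=6,log=-}
step 6 deliver 1→4: 4={foll,b=6,log=-}
step 7 deliver 4→1: —
step 8 propose(1,'p'): —
step 9 deliver 1→2: 2={foll,b=6,log=p}
step 10 deliver 2→1: —
step 11 deliver 1→0: 0={foll,b=6,log=p}
step 12 deliver 0→1: 1={lead,b=6,log=p}
step 13 deliver 1→4: 4={foll,b=6,log=p}
step 14 deliver 4→1: —
step 15 deliver 1→3: 3={foll,b=6,log=-}
step 16 deliver 3→1: —
step 17 timeout(3): 3={cand,b=13,log=-}
step 18 deliver 3→4: 4={foll,b=13,log=p}
step 19 deliver 4→3: —
step 20 deliver 3→2: 2={foll,b=13,log=p}
step 21 deliver 2→3: 3={lead,b=13,log=-}
step 22 deliver 1→2: —
step 23 deliver 1→2: —
step 24 deliver 2→4: —
step 25 deliver 2→0: —
step 26 crash(3): 3={✗lead,b=13,log=-}
step 27 deliver 2→0: —

13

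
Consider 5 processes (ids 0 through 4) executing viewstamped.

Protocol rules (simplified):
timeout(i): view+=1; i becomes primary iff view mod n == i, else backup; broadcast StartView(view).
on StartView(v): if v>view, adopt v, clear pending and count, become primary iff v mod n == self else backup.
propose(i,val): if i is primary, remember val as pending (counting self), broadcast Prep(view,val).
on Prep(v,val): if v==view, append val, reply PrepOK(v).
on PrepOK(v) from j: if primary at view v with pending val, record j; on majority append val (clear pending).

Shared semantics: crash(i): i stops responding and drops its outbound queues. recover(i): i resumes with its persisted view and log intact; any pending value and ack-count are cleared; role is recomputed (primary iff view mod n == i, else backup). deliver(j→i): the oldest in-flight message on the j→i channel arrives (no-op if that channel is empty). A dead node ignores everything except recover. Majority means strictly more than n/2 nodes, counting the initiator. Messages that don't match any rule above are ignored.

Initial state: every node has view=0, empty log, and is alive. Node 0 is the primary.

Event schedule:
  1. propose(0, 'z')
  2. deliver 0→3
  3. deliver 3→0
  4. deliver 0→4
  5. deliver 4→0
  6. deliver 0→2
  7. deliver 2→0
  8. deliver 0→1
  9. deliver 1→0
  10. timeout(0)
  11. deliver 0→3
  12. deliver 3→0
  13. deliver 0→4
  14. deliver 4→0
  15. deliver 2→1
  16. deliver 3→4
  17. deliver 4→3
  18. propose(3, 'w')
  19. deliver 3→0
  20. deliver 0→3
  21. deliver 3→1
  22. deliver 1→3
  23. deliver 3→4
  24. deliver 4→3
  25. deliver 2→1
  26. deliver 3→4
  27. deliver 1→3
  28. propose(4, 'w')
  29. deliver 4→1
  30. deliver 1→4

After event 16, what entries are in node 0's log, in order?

z

e1 propose(0,'z'): ·
e2 deliver 0→3: 3[back,v=0,z]
e3 deliver 3→0: ·
e4 deliver 0→4: 4[back,v=0,z]
e5 deliver 4→0: 0[prim,v=0,z]
e6 deliver 0→2: 2[back,v=0,z]
e7 deliver 2→0: ·
e8 deliver 0→1: 1[back,v=0,z]
e9 deliver 1→0: ·
e10 timeout(0): 0[back,v=1,z]
e11 deliver 0→3: 3[back,v=1,z]
e12 deliver 3→0: ·
e13 deliver 0→4: 4[back,v=1,z]
e14 deliver 4→0: ·
e15 deliver 2→1: ·
e16 deliver 3→4: ·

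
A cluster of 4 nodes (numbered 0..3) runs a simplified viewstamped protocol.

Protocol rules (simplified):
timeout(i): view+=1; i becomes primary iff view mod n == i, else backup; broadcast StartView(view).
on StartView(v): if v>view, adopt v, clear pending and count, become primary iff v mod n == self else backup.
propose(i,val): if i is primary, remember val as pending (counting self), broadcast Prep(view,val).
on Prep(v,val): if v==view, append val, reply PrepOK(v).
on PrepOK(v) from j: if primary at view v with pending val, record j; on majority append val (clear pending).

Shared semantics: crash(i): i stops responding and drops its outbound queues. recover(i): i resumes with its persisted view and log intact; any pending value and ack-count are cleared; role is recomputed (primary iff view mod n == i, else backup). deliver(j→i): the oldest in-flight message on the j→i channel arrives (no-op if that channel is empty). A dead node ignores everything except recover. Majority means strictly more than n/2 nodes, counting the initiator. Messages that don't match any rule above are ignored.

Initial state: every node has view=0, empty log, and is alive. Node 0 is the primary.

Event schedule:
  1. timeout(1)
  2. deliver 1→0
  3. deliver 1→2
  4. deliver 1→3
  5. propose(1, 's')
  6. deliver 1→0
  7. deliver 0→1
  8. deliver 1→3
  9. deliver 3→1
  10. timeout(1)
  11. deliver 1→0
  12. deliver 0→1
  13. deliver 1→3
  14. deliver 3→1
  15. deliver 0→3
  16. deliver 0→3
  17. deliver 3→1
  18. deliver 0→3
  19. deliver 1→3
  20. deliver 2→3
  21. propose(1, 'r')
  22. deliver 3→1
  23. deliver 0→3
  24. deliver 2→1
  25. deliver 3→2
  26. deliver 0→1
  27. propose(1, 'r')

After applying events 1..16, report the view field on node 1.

[1] timeout(1) → N1(prim v1 [-])
[2] deliver 1→0 → N0(back v1 [-])
[3] deliver 1→2 → N2(back v1 [-])
[4] deliver 1→3 → N3(back v1 [-])
[5] propose(1,'s') → ∅
[6] deliver 1→0 → N0(back v1 [s])
[7] deliver 0→1 → ∅
[8] deliver 1→3 → N3(back v1 [s])
[9] deliver 3→1 → N1(prim v1 [s])
[10] timeout(1) → N1(back v2 [s])
[11] deliver 1→0 → N0(back v2 [s])
[12] deliver 0→1 → ∅
[13] deliver 1→3 → N3(back v2 [s])
[14] deliver 3→1 → ∅
[15] deliver 0→3 → ∅
[16] deliver 0→3 → ∅

2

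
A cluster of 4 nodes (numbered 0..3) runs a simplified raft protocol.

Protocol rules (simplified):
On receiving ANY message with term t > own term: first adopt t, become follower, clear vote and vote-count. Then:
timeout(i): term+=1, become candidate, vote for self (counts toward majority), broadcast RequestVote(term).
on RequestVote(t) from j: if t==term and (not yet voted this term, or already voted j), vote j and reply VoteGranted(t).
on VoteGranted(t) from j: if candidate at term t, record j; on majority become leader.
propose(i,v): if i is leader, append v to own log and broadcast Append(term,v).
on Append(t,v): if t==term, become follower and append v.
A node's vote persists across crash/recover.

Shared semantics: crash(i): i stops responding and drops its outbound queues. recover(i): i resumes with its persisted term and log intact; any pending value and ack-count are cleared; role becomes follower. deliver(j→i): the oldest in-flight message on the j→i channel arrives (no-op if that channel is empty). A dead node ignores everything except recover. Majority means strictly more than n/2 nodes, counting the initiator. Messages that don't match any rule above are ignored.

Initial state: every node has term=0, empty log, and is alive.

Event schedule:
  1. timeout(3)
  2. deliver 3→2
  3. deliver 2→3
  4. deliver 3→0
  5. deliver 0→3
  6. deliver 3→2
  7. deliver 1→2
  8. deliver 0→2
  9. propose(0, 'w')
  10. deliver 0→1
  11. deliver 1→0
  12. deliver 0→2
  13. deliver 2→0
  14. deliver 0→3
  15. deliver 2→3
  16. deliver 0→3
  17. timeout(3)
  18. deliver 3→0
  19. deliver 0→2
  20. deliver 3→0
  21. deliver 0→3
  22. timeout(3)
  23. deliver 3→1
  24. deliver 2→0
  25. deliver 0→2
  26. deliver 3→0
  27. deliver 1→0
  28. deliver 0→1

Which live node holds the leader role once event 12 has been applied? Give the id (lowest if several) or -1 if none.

3

[1] timeout(3) → N3(cand t1 [-])
[2] deliver 3→2 → N2(foll t1 [-])
[3] deliver 2→3 → ∅
[4] deliver 3→0 → N0(foll t1 [-])
[5] deliver 0→3 → N3(lead t1 [-])
[6] deliver 3→2 → ∅
[7] deliver 1→2 → ∅
[8] deliver 0→2 → ∅
[9] propose(0,'w') → ∅
[10] deliver 0→1 → ∅
[11] deliver 1→0 → ∅
[12] deliver 0→2 → ∅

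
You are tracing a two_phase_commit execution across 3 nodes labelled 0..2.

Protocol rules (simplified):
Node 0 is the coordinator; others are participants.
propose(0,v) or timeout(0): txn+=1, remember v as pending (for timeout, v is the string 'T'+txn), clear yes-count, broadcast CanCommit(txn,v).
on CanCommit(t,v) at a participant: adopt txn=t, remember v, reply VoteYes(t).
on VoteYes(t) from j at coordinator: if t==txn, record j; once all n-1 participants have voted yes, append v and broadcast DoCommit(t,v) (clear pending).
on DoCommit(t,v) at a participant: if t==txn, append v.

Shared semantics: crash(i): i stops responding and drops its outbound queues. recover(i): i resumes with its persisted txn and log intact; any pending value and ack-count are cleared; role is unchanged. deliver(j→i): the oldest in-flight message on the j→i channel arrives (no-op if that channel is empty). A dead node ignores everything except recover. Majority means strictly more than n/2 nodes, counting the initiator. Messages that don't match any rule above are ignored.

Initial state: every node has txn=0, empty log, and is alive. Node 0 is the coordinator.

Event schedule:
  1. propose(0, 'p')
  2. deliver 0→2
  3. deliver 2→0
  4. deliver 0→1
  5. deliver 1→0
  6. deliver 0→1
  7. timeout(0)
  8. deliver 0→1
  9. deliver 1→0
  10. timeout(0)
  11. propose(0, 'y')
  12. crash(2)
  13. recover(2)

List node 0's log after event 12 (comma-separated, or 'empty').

p

after 1 — propose(0,'p'): n0:coor/t1/[-]
after 2 — deliver 0→2: n2:part/t1/[-]
after 3 — deliver 2→0: ·
after 4 — deliver 0→1: n1:part/t1/[-]
after 5 — deliver 1→0: n0:coor/t1/[p]
after 6 — deliver 0→1: n1:part/t1/[p]
after 7 — timeout(0): n0:coor/t2/[p]
after 8 — deliver 0→1: n1:part/t2/[p]
after 9 — deliver 1→0: ·
after 10 — timeout(0): n0:coor/t3/[p]
after 11 — propose(0,'y'): n0:coor/t4/[p]
after 12 — crash(2): n2:✗part/t1/[-]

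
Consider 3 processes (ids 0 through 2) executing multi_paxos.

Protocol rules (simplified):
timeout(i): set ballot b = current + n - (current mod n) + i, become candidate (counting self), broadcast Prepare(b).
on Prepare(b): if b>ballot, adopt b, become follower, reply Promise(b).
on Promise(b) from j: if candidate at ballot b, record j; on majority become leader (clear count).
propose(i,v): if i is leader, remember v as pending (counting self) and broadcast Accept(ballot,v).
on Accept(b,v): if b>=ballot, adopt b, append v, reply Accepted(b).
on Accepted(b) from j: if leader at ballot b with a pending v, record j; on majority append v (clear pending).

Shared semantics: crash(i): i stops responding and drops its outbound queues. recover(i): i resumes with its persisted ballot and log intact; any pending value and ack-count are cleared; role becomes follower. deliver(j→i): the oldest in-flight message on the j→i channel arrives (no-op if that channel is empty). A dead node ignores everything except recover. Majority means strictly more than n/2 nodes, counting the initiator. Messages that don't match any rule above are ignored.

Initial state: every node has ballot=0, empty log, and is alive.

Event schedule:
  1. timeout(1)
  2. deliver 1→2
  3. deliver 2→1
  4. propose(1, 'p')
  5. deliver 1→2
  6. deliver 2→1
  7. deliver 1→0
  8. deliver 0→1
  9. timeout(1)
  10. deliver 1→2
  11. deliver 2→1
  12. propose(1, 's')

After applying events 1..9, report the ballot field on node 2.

[1] timeout(1) → N1(cand b4 [-])
[2] deliver 1→2 → N2(foll b4 [-])
[3] deliver 2→1 → N1(lead b4 [-])
[4] propose(1,'p') → ∅
[5] deliver 1→2 → N2(foll b4 [p])
[6] deliver 2→1 → N1(lead b4 [p])
[7] deliver 1→0 → N0(foll b4 [-])
[8] deliver 0→1 → ∅
[9] timeout(1) → N1(cand b7 [p])

4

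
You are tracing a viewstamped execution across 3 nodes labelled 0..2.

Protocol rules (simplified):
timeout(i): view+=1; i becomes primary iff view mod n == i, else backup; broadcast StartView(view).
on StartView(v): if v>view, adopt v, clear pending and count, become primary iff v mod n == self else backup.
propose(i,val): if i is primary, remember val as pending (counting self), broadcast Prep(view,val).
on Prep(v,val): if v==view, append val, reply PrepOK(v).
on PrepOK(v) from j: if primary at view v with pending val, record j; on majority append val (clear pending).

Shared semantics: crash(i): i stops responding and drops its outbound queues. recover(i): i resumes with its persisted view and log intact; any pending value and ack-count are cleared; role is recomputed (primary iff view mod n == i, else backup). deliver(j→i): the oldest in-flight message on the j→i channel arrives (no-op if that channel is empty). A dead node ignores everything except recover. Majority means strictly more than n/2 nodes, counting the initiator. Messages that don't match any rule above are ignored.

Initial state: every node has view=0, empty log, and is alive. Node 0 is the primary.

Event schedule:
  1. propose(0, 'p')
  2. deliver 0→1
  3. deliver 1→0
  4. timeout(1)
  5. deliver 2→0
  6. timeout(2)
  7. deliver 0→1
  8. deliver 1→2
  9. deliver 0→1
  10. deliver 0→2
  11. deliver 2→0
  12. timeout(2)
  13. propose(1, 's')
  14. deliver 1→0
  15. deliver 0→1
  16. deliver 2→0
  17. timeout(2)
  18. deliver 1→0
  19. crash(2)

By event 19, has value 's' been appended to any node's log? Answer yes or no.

no

1. propose(0,'p'):  nop
2. deliver 0→1:  <1:back v0 p>
3. deliver 1→0:  <0:prim v0 p>
4. timeout(1):  <1:prim v1 p>
5. deliver 2→0:  nop
6. timeout(2):  <2:back v1 ->
7. deliver 0→1:  nop
8. deliver 1→2:  nop
9. deliver 0→1:  nop
10. deliver 0→2:  nop
11. deliver 2→0:  <0:back v1 p>
12. timeout(2):  <2:prim v2 ->
13. propose(1,'s'):  nop
14. deliver 1→0:  nop
15. deliver 0→1:  nop
16. deliver 2→0:  <0:back v2 p>
17. timeout(2):  <2:back v3 ->
18. deliver 1→0:  nop
19. crash(2):  <2:✗back v3 ->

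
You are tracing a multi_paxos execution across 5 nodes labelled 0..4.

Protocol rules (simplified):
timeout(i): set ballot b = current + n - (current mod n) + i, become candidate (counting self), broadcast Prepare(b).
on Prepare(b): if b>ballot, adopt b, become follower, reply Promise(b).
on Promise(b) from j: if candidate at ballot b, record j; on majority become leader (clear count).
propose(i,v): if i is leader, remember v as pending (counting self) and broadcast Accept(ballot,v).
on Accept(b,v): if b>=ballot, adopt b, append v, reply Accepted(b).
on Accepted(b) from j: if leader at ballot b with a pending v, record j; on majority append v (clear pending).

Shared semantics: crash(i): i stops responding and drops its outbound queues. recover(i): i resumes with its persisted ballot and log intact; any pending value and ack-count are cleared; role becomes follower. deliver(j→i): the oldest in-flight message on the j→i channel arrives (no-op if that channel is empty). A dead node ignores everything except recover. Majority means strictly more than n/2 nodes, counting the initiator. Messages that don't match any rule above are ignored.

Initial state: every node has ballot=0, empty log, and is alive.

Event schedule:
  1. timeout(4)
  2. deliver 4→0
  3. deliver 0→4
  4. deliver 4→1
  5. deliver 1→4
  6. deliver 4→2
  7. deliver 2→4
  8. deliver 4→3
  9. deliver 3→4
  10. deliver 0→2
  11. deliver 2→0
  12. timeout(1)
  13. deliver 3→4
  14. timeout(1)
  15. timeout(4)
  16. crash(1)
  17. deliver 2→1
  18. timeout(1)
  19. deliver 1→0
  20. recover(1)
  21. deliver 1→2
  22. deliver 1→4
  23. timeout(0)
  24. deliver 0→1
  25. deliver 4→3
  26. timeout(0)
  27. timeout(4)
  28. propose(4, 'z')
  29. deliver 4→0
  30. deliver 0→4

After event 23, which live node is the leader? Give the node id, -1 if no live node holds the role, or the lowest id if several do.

-1

1. timeout(4):  <4:cand b9 ->
2. deliver 4→0:  <0:foll b9 ->
3. deliver 0→4:  nop
4. deliver 4→1:  <1:foll b9 ->
5. deliver 1→4:  <4:lead b9 ->
6. deliver 4→2:  <2:foll b9 ->
7. deliver 2→4:  nop
8. deliver 4→3:  <3:foll b9 ->
9. deliver 3→4:  nop
10. deliver 0→2:  nop
11. deliver 2→0:  nop
12. timeout(1):  <1:cand b11 ->
13. deliver 3→4:  nop
14. timeout(1):  <1:cand b16 ->
15. timeout(4):  <4:cand b14 ->
16. crash(1):  <1:✗cand b16 ->
17. deliver 2→1:  nop
18. timeout(1):  nop
19. deliver 1→0:  nop
20. recover(1):  <1:foll b16 ->
21. deliver 1→2:  nop
22. deliver 1→4:  nop
23. timeout(0):  <0:cand b10 ->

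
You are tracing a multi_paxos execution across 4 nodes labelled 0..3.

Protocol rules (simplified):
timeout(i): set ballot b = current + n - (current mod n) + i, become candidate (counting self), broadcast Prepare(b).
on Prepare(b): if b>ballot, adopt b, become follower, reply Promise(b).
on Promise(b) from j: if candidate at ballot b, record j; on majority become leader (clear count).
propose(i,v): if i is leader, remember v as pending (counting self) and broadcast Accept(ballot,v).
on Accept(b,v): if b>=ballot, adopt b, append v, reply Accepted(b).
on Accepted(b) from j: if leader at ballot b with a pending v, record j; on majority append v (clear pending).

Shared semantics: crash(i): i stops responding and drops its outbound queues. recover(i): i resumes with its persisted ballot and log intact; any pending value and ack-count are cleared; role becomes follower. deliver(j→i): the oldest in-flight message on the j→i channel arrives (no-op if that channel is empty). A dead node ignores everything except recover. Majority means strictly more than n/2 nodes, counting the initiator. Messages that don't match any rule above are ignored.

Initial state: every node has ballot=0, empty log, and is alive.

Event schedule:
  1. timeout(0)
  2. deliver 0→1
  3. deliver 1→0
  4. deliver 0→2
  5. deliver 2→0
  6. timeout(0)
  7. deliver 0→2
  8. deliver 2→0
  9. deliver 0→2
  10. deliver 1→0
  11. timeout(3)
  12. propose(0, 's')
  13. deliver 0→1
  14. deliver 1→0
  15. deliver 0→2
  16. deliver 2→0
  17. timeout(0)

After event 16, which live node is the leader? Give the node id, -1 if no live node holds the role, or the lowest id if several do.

after 1 — timeout(0): n0:cand/b4/[-]
after 2 — deliver 0→1: n1:foll/b4/[-]
after 3 — deliver 1→0: ·
after 4 — deliver 0→2: n2:foll/b4/[-]
after 5 — deliver 2→0: n0:lead/b4/[-]
after 6 — timeout(0): n0:cand/b8/[-]
after 7 — deliver 0→2: n2:foll/b8/[-]
after 8 — deliver 2→0: ·
after 9 — deliver 0→2: ·
after 10 — deliver 1→0: ·
after 11 — timeout(3): n3:cand/b7/[-]
after 12 — propose(0,'s'): ·
after 13 — deliver 0→1: n1:foll/b8/[-]
after 14 — deliver 1→0: n0:lead/b8/[-]
after 15 — deliver 0→2: ·
after 16 — deliver 2→0: ·

0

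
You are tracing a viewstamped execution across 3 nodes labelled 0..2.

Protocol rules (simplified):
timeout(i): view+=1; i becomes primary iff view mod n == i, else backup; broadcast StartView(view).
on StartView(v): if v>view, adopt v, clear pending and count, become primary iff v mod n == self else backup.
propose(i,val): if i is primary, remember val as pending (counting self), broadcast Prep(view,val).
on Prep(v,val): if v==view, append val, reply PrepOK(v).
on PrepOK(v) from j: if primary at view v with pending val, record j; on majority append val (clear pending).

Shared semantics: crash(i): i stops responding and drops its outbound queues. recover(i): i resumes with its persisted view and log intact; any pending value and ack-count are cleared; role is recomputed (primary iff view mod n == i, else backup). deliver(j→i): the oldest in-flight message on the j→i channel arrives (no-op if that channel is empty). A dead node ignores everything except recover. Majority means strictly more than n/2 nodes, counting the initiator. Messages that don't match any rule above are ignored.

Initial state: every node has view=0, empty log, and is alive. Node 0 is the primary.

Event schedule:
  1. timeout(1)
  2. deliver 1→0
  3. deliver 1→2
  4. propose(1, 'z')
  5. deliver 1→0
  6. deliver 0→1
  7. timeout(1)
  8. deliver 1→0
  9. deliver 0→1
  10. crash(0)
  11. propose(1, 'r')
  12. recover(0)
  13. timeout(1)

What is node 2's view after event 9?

1

after 1 — timeout(1): n1:prim/v1/[-]
after 2 — deliver 1→0: n0:back/v1/[-]
after 3 — deliver 1→2: n2:back/v1/[-]
after 4 — propose(1,'z'): ·
after 5 — deliver 1→0: n0:back/v1/[z]
after 6 — deliver 0→1: n1:prim/v1/[z]
after 7 — timeout(1): n1:back/v2/[z]
after 8 — deliver 1→0: n0:back/v2/[z]
after 9 — deliver 0→1: ·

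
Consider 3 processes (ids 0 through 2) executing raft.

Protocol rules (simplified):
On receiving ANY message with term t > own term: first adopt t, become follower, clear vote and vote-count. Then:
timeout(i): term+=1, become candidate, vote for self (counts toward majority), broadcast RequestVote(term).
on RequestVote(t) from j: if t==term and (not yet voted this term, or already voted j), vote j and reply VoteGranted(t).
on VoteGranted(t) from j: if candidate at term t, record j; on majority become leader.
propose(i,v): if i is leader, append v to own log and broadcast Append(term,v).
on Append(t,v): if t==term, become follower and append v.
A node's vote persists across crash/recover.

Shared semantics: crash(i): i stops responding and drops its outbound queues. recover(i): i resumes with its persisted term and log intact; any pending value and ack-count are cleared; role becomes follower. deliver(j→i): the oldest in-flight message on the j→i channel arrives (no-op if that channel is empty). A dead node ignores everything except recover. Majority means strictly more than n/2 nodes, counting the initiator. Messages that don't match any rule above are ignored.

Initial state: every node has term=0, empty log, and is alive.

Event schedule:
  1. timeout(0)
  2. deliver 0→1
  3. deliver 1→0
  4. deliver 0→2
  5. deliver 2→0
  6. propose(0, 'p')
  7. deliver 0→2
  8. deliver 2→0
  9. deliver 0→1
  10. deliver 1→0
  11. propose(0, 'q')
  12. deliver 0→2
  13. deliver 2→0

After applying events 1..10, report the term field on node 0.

1

after 1 — timeout(0): n0:cand/t1/[-]
after 2 — deliver 0→1: n1:foll/t1/[-]
after 3 — deliver 1→0: n0:lead/t1/[-]
after 4 — deliver 0→2: n2:foll/t1/[-]
after 5 — deliver 2→0: ·
after 6 — propose(0,'p'): n0:lead/t1/[p]
after 7 — deliver 0→2: n2:foll/t1/[p]
after 8 — deliver 2→0: ·
after 9 — deliver 0→1: n1:foll/t1/[p]
after 10 — deliver 1→0: ·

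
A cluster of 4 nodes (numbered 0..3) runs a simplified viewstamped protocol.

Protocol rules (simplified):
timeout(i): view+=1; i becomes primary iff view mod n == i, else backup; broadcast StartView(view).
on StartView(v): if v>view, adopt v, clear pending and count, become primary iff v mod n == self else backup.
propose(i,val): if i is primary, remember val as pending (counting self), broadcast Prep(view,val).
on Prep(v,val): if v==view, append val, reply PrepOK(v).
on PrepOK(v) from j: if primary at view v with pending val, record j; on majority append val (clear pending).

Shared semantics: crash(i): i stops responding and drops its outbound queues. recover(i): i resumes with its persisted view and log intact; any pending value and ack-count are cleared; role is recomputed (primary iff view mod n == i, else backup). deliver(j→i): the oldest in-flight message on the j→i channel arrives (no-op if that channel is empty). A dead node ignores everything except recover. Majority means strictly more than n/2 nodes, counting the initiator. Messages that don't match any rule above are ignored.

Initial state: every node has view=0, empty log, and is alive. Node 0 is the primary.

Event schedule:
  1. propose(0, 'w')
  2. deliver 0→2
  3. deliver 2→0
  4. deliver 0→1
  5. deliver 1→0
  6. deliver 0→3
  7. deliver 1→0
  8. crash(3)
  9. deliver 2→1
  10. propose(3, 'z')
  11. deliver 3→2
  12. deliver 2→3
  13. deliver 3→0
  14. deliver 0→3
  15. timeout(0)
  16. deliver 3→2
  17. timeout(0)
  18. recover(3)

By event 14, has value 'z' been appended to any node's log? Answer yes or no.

step 1 propose(0,'w'): —
step 2 deliver 0→2: 2={back,v=0,log=w}
step 3 deliver 2→0: —
step 4 deliver 0→1: 1={back,v=0,log=w}
step 5 deliver 1→0: 0={prim,v=0,log=w}
step 6 deliver 0→3: 3={back,v=0,log=w}
step 7 deliver 1→0: —
step 8 crash(3): 3={✗back,v=0,log=w}
step 9 deliver 2→1: —
step 10 propose(3,'z'): —
step 11 deliver 3→2: —
step 12 deliver 2→3: —
step 13 deliver 3→0: —
step 14 deliver 0→3: —

no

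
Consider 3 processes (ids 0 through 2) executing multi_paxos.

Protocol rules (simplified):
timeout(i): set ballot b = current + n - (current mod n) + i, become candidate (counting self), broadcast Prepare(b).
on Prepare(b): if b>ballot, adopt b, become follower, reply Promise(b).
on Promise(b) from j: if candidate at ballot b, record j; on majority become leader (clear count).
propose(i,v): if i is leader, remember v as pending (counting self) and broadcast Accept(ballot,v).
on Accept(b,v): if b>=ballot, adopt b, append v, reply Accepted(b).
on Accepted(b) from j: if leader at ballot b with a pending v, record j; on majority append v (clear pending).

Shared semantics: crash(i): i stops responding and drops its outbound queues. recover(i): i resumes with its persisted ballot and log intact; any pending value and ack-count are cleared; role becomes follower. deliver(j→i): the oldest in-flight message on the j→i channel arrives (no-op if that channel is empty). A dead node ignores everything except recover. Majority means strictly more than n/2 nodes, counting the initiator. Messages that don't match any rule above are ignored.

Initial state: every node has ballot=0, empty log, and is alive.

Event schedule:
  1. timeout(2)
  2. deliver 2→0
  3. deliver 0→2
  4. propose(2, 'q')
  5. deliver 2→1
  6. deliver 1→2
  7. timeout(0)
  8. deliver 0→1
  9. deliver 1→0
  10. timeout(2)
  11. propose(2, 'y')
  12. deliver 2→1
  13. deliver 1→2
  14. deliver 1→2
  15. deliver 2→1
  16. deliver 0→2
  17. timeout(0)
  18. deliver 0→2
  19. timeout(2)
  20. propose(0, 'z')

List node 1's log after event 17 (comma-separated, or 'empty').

e1 timeout(2): 2[cand,b=5,-]
e2 deliver 2→0: 0[foll,b=5,-]
e3 deliver 0→2: 2[lead,b=5,-]
e4 propose(2,'q'): ·
e5 deliver 2→1: 1[foll,b=5,-]
e6 deliver 1→2: ·
e7 timeout(0): 0[cand,b=6,-]
e8 deliver 0→1: 1[foll,b=6,-]
e9 deliver 1→0: 0[lead,b=6,-]
e10 timeout(2): 2[cand,b=8,-]
e11 propose(2,'y'): ·
e12 deliver 2→1: ·
e13 deliver 1→2: ·
e14 deliver 1→2: ·
e15 deliver 2→1: 1[foll,b=8,-]
e16 deliver 0→2: ·
e17 timeout(0): 0[cand,b=9,-]

empty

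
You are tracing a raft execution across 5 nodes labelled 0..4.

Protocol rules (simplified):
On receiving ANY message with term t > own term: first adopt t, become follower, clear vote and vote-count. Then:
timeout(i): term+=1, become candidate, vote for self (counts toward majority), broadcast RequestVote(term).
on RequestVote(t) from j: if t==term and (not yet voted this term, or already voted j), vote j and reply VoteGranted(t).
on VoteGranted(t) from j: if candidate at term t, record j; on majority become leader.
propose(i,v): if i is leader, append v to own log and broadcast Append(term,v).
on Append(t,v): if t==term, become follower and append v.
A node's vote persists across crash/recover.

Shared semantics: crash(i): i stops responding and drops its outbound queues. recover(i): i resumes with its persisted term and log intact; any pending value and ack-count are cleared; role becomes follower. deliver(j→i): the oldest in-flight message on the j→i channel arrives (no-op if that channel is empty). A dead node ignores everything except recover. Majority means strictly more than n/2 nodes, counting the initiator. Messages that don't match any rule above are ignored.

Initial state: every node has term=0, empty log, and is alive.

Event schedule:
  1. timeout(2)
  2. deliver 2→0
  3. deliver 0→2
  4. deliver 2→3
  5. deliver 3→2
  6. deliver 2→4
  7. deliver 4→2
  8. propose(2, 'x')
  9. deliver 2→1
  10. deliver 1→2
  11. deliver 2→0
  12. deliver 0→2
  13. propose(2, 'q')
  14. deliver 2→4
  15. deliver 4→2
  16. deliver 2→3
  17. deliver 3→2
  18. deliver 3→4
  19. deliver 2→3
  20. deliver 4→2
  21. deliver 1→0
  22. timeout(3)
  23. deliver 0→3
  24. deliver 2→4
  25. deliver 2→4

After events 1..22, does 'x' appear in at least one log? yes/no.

yes

e1 timeout(2): 2[cand,t=1,-]
e2 deliver 2→0: 0[foll,t=1,-]
e3 deliver 0→2: ·
e4 deliver 2→3: 3[foll,t=1,-]
e5 deliver 3→2: 2[lead,t=1,-]
e6 deliver 2→4: 4[foll,t=1,-]
e7 deliver 4→2: ·
e8 propose(2,'x'): 2[lead,t=1,x]
e9 deliver 2→1: 1[foll,t=1,-]
e10 deliver 1→2: ·
e11 deliver 2→0: 0[foll,t=1,x]
e12 deliver 0→2: ·
e13 propose(2,'q'): 2[lead,t=1,x,q]
e14 deliver 2→4: 4[foll,t=1,x]
e15 deliver 4→2: ·
e16 deliver 2→3: 3[foll,t=1,x]
e17 deliver 3→2: ·
e18 deliver 3→4: ·
e19 deliver 2→3: 3[foll,t=1,x,q]
e20 deliver 4→2: ·
e21 deliver 1→0: ·
e22 timeout(3): 3[cand,t=2,x,q]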